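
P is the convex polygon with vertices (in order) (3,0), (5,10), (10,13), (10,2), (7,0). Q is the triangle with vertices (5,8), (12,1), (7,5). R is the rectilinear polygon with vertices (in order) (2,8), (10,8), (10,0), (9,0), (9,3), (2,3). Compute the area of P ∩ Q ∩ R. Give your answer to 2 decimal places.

3.10

The intersection is the polygon with vertices (7,5), (5,8), (10,3), (10,2.6).
By the shoelace formula its area is 3.10.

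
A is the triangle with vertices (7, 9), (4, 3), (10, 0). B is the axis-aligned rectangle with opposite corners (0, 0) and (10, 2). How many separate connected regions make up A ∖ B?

1

A ∖ B is a single connected region.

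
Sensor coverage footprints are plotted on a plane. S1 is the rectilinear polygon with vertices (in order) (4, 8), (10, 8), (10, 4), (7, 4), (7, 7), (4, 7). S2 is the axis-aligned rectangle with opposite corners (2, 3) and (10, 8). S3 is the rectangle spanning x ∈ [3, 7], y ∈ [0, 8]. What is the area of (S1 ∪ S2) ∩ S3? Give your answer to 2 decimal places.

The region (S1 ∪ S2) ∩ S3 is the polygon with vertices (3,3), (3,8), (4,8), (7,8), (7,3).
By the shoelace formula its area is 20.00.

20.00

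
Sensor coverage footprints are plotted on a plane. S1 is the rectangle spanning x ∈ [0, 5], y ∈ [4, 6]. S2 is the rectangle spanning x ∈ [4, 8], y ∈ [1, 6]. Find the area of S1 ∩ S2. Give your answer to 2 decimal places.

2.00

|S1∩S2|: x∈[4,5], y∈[4,6] → 1·2 = 2.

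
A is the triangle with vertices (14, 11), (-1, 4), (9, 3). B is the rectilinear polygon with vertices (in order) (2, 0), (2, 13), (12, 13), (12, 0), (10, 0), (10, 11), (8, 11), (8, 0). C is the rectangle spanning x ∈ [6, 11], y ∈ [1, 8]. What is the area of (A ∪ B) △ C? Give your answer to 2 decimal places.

|A ∪ B| = 123.3.
|(A ∪ B) ∩ C| = 30.15.
|(A ∪ B) △ C| = 123.3 + 35 − 60.3 = 98.00.

98.00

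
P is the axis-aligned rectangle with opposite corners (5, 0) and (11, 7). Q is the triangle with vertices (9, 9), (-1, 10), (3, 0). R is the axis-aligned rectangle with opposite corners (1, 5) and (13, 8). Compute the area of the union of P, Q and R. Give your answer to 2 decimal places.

By inclusion–exclusion:
Individual areas: |P| = 42, |Q| = 48, |R| = 36.
|P∩Q| = 5.3333.
|P∩R|: x∈[5,11], y∈[5,7] → 6·2 = 12.
|Q∩R| = 19.
|P∩Q∩R| = 4.
|P ∪ Q ∪ R| = 126 − 36.3333 + 4 = 93.67.

93.67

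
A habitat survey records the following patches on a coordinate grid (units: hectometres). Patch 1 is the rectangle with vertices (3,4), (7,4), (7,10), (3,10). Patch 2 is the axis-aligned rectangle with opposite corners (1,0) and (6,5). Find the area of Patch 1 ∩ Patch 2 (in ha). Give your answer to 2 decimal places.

3.00

|Patch 1∩Patch 2|: x∈[3,6], y∈[4,5] → 3·1 = 3.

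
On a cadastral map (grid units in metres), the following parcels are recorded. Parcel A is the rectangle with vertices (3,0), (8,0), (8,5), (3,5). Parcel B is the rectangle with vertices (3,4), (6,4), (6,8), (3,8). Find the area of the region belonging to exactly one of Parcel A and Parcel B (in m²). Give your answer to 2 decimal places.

|Parcel A∩Parcel B|: x∈[3,6], y∈[4,5] → 3·1 = 3.
|Parcel A △ Parcel B| = |Parcel A| + |Parcel B| − 2·|Parcel A∩Parcel B| = 25 + 12 − 6 = 31.00.

31.00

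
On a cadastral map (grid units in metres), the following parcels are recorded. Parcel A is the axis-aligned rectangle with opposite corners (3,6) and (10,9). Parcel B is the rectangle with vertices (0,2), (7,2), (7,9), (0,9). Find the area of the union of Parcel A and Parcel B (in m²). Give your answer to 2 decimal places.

58.00

By inclusion–exclusion:
Individual areas: |Parcel A| = 21, |Parcel B| = 49.
|Parcel A∩Parcel B|: x∈[3,7], y∈[6,9] → 4·3 = 12.
|Parcel A ∪ Parcel B| = 70 − 12 = 58.00.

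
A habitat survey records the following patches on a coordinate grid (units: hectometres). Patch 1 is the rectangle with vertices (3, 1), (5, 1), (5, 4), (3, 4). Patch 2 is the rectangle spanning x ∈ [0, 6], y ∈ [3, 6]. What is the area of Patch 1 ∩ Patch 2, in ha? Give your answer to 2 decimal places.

|Patch 1∩Patch 2|: x∈[3,5], y∈[3,4] → 2·1 = 2.

2.00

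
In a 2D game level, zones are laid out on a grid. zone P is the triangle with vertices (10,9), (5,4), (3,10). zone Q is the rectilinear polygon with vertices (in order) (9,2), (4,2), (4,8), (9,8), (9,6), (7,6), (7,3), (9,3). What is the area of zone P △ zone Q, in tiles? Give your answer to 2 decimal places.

23.00

|zone P| = 20, |zone Q| = 24, |zone P∩zone Q| = 10.5.
|zone P △ zone Q| = |zone P| + |zone Q| − 2·|zone P∩zone Q| = 20 + 24 − 21 = 23.00.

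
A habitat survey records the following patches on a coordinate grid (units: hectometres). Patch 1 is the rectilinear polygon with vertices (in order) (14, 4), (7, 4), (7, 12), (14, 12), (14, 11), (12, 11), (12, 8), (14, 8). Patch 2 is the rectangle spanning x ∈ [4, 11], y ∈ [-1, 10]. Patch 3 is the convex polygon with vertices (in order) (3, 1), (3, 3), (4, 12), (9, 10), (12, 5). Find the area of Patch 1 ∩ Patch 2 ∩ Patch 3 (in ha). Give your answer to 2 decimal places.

20.32

The intersection is the polygon with vertices (7,10), (9,10), (11,6.667), (11,4.556), (9.75,4), (7,4).
By the shoelace formula its area is 20.32.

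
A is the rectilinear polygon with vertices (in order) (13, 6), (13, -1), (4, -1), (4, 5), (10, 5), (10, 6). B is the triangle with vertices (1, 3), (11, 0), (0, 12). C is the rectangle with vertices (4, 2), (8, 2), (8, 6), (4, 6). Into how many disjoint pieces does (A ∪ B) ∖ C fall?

2

(A ∪ B) ∖ C splits into 2 disjoint pieces (area 45, area 25.35).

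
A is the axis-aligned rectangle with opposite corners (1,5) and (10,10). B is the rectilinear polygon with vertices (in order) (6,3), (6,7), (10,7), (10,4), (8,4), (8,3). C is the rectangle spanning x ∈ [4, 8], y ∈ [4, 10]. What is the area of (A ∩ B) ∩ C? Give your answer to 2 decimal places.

4.00

The region (A ∩ B) ∩ C is the polygon with vertices (6,5), (6,7), (8,7), (8,5).
By the shoelace formula its area is 4.00.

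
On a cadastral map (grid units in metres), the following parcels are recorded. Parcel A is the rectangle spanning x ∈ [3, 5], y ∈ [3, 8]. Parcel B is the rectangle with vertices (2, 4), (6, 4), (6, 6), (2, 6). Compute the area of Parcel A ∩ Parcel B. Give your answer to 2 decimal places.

4.00

|Parcel A∩Parcel B|: x∈[3,5], y∈[4,6] → 2·2 = 4.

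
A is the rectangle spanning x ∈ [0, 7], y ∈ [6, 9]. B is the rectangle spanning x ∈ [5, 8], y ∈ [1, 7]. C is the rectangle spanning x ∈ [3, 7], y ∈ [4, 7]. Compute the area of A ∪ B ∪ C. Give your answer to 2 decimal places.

By inclusion–exclusion:
Individual areas: |A| = 21, |B| = 18, |C| = 12.
|A∩B|: x∈[5,7], y∈[6,7] → 2·1 = 2.
|A∩C|: x∈[3,7], y∈[6,7] → 4·1 = 4.
|B∩C|: x∈[5,7], y∈[4,7] → 2·3 = 6.
|A∩B∩C| = 2.
|A ∪ B ∪ C| = 51 − 12 + 2 = 41.00.

41.00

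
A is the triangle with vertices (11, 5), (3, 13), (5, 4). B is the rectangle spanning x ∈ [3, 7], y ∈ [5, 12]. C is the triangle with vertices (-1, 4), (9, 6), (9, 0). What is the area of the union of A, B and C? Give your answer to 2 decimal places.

By inclusion–exclusion:
Individual areas: |A| = 28, |B| = 28, |C| = 30.
|A∩B| = 16.5.
|A∩C| = 5.2199.
|B∩C| = 0.9.
|A∩B∩C| = 0.8421.
|A ∪ B ∪ C| = 86 − 22.6199 + 0.8421 = 64.22.

64.22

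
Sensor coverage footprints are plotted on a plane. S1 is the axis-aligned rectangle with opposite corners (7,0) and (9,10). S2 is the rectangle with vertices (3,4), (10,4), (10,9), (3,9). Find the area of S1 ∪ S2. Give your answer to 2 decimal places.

By inclusion–exclusion:
Individual areas: |S1| = 20, |S2| = 35.
|S1∩S2|: x∈[7,9], y∈[4,9] → 2·5 = 10.
|S1 ∪ S2| = 55 − 10 = 45.00.

45.00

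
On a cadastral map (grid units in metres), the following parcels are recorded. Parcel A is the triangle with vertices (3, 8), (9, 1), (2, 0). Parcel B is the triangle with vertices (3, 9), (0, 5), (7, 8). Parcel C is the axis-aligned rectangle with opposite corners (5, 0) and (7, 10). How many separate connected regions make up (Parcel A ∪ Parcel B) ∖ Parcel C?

2

(Parcel A ∪ Parcel B) ∖ Parcel C splits into 2 disjoint pieces (area 2.619, area 24.0515).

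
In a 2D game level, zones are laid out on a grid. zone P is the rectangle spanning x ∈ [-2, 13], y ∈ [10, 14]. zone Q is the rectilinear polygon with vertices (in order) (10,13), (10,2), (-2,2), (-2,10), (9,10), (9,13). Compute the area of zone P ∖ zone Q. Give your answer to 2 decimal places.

57.00

|zone P| = 60, |zone P∩zone Q| = 3.
|zone P ∖ zone Q| = |zone P| − |zone P∩zone Q| = 60 − 3 = 57.00.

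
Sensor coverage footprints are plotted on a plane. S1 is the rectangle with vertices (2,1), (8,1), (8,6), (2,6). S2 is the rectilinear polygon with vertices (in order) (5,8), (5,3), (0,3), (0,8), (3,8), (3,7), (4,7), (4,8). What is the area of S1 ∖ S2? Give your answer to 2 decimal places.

21.00

|S1| = 30, |S1∩S2| = 9.
|S1 ∖ S2| = |S1| − |S1∩S2| = 30 − 9 = 21.00.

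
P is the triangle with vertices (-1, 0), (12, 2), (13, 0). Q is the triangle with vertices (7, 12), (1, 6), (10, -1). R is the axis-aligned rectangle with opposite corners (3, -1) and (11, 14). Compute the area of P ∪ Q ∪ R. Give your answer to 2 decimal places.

By inclusion–exclusion:
Individual areas: |P| = 14, |Q| = 48, |R| = 120.
|P∩Q| = 2.5551.
|P∩R| = 9.8462.
|Q∩R| = 44.4444.
|P∩Q∩R| = 2.5551.
|P ∪ Q ∪ R| = 182 − 56.8457 + 2.5551 = 127.71.

127.71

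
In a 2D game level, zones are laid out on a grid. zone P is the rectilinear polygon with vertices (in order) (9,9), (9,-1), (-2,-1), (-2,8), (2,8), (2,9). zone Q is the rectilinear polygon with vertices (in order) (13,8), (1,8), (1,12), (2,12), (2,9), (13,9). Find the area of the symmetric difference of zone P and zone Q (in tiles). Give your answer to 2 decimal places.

107.00

|zone P| = 106, |zone Q| = 15, |zone P∩zone Q| = 7.
|zone P △ zone Q| = |zone P| + |zone Q| − 2·|zone P∩zone Q| = 106 + 15 − 14 = 107.00.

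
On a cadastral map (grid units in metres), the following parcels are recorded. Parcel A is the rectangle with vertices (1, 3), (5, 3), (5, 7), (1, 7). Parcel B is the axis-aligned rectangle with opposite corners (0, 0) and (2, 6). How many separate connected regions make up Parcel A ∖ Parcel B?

Parcel A ∖ Parcel B is a single connected region.

1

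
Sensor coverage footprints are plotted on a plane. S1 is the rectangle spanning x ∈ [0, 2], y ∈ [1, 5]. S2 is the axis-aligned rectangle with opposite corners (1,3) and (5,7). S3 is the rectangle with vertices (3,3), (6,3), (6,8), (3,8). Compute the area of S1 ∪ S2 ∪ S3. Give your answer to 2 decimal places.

By inclusion–exclusion:
Individual areas: |S1| = 8, |S2| = 16, |S3| = 15.
|S1∩S2|: x∈[1,2], y∈[3,5] → 1·2 = 2.
|S1∩S3| = 0 (no overlap).
|S2∩S3|: x∈[3,5], y∈[3,7] → 2·4 = 8.
|S1∩S2∩S3| = 0.
|S1 ∪ S2 ∪ S3| = 39 − 10 + 0 = 29.00.

29.00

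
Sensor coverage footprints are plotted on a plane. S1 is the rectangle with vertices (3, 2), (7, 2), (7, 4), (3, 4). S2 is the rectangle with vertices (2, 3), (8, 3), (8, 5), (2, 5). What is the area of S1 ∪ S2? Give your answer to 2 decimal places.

16.00

By inclusion–exclusion:
Individual areas: |S1| = 8, |S2| = 12.
|S1∩S2|: x∈[3,7], y∈[3,4] → 4·1 = 4.
|S1 ∪ S2| = 20 − 4 = 16.00.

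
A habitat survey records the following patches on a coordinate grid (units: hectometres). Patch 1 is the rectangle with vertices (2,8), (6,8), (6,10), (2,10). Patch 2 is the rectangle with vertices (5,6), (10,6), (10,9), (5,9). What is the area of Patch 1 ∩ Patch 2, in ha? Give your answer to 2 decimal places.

|Patch 1∩Patch 2|: x∈[5,6], y∈[8,9] → 1·1 = 1.

1.00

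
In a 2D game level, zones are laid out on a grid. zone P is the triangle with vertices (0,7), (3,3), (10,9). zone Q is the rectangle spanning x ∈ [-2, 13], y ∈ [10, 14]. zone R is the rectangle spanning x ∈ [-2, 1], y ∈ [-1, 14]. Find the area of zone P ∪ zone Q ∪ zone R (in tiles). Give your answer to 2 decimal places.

115.23

By inclusion–exclusion:
Individual areas: |zone P| = 23, |zone Q| = 60, |zone R| = 45.
|zone P∩zone Q| = 0.
|zone P∩zone R| = 0.7667.
|zone Q∩zone R|: x∈[-2,1], y∈[10,14] → 3·4 = 12.
|zone P∩zone Q∩zone R| = 0.
|zone P ∪ zone Q ∪ zone R| = 128 − 12.7667 + 0 = 115.23.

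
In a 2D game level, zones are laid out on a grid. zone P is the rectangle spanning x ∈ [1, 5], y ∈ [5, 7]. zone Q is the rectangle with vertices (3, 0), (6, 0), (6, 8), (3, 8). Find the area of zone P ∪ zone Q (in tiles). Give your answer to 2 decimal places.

28.00

By inclusion–exclusion:
Individual areas: |zone P| = 8, |zone Q| = 24.
|zone P∩zone Q|: x∈[3,5], y∈[5,7] → 2·2 = 4.
|zone P ∪ zone Q| = 32 − 4 = 28.00.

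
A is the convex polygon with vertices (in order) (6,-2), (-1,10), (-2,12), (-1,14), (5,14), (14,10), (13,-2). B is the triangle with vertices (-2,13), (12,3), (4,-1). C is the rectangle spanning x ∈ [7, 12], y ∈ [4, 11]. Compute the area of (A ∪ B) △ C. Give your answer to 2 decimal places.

|A ∪ B| = 182.1644.
|(A ∪ B) ∩ C| = 34.9861.
|(A ∪ B) △ C| = 182.1644 + 35 − 69.9722 = 147.19.

147.19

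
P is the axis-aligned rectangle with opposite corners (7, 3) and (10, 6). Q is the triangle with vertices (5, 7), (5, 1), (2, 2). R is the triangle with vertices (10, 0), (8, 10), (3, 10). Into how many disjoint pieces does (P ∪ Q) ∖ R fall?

3

(P ∪ Q) ∖ R splits into 3 disjoint pieces (area 2.7, area 0.5786, area 9).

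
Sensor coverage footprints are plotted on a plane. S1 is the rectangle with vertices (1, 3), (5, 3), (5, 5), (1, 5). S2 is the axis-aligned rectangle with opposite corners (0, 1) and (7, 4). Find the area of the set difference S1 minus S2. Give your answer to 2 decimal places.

|S1∩S2|: x∈[1,5], y∈[3,4] → 4·1 = 4.
|S1| = 8.
|S1 ∖ S2| = |S1| − |S1∩S2| = 8 − 4 = 4.00.

4.00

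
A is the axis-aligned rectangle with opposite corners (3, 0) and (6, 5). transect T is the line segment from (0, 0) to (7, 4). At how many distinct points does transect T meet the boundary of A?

The segment meets the boundary at (6,3.429), (3,1.714).

2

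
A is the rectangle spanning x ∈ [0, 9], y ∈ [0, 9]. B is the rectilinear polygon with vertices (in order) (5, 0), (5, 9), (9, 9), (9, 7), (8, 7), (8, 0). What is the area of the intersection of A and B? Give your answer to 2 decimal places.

29.00

The intersection is the polygon with vertices (9,7), (8,7), (8,0), (5,0), (5,9), (9,9).
By the shoelace formula its area is 29.00.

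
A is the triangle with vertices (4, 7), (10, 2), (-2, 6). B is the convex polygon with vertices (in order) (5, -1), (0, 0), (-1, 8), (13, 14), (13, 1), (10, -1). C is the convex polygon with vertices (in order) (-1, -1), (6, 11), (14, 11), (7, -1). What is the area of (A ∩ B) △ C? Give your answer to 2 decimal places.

90.02

|A ∩ B| = 17.6007.
|(A ∩ B) ∩ C| = 11.7891.
|(A ∩ B) △ C| = 17.6007 + 96 − 23.5781 = 90.02.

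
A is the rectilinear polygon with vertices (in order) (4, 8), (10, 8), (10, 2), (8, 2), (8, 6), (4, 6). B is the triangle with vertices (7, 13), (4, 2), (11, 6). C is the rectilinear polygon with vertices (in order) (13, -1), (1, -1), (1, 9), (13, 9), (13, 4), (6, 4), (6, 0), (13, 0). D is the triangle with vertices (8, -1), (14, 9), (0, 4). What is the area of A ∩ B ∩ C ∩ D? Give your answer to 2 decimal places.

5.74

The intersection is the polygon with vertices (10,5.429), (8,4.286), (8,6), (5.6,6), (10,7.571).
By the shoelace formula its area is 5.74.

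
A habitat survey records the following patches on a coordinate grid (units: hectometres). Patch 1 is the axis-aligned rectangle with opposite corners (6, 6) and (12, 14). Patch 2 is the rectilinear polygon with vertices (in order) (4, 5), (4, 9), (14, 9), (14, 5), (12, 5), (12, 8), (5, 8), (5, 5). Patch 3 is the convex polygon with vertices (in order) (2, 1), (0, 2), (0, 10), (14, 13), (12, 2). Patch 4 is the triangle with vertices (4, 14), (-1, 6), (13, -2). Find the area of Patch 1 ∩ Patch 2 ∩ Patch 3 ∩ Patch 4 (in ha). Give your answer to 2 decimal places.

The intersection is the polygon with vertices (6,9), (6.812,9), (7.375,8), (6,8).
By the shoelace formula its area is 1.09.

1.09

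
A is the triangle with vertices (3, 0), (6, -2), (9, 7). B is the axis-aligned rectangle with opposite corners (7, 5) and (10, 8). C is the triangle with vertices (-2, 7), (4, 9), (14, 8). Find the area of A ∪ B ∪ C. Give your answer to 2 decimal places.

By inclusion–exclusion:
Individual areas: |A| = 16.5, |B| = 9, |C| = 13.
|A∩B| = 1.0476.
|A∩C| = 0.
|B∩C| = 1.0312.
|A∩B∩C| = 0.
|A ∪ B ∪ C| = 38.5 − 2.0789 + 0 = 36.42.

36.42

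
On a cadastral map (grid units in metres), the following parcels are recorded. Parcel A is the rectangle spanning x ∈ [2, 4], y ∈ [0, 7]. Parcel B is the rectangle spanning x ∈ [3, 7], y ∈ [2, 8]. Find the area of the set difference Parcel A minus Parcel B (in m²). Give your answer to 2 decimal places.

9.00

|Parcel A∩Parcel B|: x∈[3,4], y∈[2,7] → 1·5 = 5.
|Parcel A| = 14.
|Parcel A ∖ Parcel B| = |Parcel A| − |Parcel A∩Parcel B| = 14 − 5 = 9.00.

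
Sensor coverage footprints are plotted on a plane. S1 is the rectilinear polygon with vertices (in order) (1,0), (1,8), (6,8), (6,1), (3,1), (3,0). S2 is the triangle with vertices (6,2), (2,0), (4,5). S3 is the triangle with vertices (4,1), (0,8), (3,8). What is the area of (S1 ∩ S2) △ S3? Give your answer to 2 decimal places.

|S1 ∩ S2| = 7.75.
|(S1 ∩ S2) ∩ S3| = 1.0402.
|(S1 ∩ S2) △ S3| = 7.75 + 10.5 − 2.0805 = 16.17.

16.17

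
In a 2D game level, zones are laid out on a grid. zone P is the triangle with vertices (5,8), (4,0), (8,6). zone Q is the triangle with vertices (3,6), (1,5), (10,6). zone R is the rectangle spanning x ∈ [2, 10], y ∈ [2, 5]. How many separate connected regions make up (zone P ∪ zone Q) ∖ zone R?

(zone P ∪ zone Q) ∖ zone R splits into 2 disjoint pieces (area 8.4163, area 1.0833).

2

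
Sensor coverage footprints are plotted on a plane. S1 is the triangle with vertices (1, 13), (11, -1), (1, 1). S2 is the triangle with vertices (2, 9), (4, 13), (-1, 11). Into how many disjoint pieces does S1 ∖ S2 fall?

2

S1 ∖ S2 splits into 2 disjoint pieces (area 0.4, area 56.0392).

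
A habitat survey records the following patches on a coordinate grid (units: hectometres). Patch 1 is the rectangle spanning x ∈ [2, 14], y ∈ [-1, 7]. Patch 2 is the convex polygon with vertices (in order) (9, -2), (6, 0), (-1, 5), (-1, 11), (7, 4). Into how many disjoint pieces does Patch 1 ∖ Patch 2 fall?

2

Patch 1 ∖ Patch 2 splits into 2 disjoint pieces (area 56.9762, area 10.4643).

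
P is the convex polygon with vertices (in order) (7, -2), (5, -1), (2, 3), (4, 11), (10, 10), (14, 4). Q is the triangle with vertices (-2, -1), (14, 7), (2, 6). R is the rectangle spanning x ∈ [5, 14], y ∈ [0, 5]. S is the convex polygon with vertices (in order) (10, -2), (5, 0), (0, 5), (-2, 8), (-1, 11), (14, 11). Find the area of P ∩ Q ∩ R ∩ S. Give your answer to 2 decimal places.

The intersection is the polygon with vertices (5,5), (10,5), (5,2.5).
By the shoelace formula its area is 6.25.

6.25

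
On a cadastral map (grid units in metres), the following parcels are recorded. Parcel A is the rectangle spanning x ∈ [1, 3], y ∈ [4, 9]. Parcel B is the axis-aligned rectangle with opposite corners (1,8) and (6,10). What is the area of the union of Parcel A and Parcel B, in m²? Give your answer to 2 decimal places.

By inclusion–exclusion:
Individual areas: |Parcel A| = 10, |Parcel B| = 10.
|Parcel A∩Parcel B|: x∈[1,3], y∈[8,9] → 2·1 = 2.
|Parcel A ∪ Parcel B| = 20 − 2 = 18.00.

18.00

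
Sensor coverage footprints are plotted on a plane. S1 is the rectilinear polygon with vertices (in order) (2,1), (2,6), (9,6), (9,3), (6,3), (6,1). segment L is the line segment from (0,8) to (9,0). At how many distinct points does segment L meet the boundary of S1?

2

The segment meets the boundary at (6,2.667), (2.25,6).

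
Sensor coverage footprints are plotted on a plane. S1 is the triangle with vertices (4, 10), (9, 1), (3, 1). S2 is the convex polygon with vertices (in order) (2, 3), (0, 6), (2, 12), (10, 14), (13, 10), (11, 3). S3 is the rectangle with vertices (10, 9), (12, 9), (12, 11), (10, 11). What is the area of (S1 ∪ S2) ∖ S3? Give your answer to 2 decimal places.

|S1 ∪ S2| = 119.6667.
|(S1 ∪ S2) ∩ S3| = 4.
|(S1 ∪ S2) ∖ S3| = 119.6667 − 4 = 115.67.

115.67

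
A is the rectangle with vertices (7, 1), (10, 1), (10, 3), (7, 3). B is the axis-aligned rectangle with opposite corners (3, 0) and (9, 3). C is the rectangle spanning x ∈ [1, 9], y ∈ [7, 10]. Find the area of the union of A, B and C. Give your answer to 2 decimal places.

44.00

By inclusion–exclusion:
Individual areas: |A| = 6, |B| = 18, |C| = 24.
|A∩B|: x∈[7,9], y∈[1,3] → 2·2 = 4.
|A∩C| = 0 (no overlap).
|B∩C| = 0 (no overlap).
|A∩B∩C| = 0.
|A ∪ B ∪ C| = 48 − 4 + 0 = 44.00.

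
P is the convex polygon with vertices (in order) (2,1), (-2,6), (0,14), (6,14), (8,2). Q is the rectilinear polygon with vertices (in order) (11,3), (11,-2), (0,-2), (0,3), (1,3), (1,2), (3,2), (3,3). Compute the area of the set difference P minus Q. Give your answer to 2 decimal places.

88.46

|P| = 97, |P∩Q| = 8.5417.
|P ∖ Q| = |P| − |P∩Q| = 97 − 8.5417 = 88.46.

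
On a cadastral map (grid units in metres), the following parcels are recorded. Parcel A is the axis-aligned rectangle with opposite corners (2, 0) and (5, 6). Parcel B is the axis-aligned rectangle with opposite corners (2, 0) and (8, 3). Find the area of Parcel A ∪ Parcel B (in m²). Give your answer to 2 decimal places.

By inclusion–exclusion:
Individual areas: |Parcel A| = 18, |Parcel B| = 18.
|Parcel A∩Parcel B|: x∈[2,5], y∈[0,3] → 3·3 = 9.
|Parcel A ∪ Parcel B| = 36 − 9 = 27.00.

27.00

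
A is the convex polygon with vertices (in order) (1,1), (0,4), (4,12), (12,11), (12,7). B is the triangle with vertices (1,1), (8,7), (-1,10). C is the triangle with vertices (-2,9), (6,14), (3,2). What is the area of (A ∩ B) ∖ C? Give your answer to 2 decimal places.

|A ∩ B| = 28.7088.
|(A ∩ B) ∩ C| = 13.9648.
|(A ∩ B) ∖ C| = 28.7088 − 13.9648 = 14.74.

14.74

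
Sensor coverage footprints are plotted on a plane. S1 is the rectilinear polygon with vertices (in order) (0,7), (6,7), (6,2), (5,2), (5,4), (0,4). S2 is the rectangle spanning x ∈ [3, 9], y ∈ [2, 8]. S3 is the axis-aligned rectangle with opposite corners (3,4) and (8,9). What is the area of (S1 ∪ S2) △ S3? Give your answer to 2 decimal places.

|S1 ∪ S2| = 45.
|(S1 ∪ S2) ∩ S3| = 20.
|(S1 ∪ S2) △ S3| = 45 + 25 − 40 = 30.00.

30.00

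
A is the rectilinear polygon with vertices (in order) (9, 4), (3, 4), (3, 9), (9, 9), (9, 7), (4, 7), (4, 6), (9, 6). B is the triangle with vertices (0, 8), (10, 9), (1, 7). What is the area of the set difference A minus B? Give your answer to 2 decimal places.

22.07

|A| = 25, |A∩B| = 2.9333.
|A ∖ B| = |A| − |A∩B| = 25 − 2.9333 = 22.07.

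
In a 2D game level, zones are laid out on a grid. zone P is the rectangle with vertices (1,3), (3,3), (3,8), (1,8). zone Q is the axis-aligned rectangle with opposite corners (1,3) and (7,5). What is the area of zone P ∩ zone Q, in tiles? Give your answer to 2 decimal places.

4.00

|zone P∩zone Q|: x∈[1,3], y∈[3,5] → 2·2 = 4.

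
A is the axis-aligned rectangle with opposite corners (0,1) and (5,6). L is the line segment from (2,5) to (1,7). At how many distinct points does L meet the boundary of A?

The segment meets the boundary at (1.5,6).

1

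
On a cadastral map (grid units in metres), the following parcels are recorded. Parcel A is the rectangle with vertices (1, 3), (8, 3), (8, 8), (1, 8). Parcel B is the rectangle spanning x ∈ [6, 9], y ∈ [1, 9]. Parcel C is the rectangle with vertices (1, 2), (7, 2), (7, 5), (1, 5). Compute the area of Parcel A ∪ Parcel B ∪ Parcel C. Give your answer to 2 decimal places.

By inclusion–exclusion:
Individual areas: |Parcel A| = 35, |Parcel B| = 24, |Parcel C| = 18.
|Parcel A∩Parcel B|: x∈[6,8], y∈[3,8] → 2·5 = 10.
|Parcel A∩Parcel C|: x∈[1,7], y∈[3,5] → 6·2 = 12.
|Parcel B∩Parcel C|: x∈[6,7], y∈[2,5] → 1·3 = 3.
|Parcel A∩Parcel B∩Parcel C| = 2.
|Parcel A ∪ Parcel B ∪ Parcel C| = 77 − 25 + 2 = 54.00.

54.00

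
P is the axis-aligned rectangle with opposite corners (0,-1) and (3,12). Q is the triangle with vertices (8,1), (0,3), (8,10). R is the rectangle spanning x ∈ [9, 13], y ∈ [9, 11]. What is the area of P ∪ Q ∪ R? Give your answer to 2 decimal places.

By inclusion–exclusion:
Individual areas: |P| = 39, |Q| = 36, |R| = 8.
|P∩Q| = 5.0625.
|P∩R| = 0 (no overlap).
|Q∩R| = 0.
|P∩Q∩R| = 0.
|P ∪ Q ∪ R| = 83 − 5.0625 + 0 = 77.94.

77.94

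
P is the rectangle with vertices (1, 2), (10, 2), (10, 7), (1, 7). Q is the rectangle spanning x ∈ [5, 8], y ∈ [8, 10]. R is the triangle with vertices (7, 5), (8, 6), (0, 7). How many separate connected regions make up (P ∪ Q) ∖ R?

(P ∪ Q) ∖ R splits into 2 disjoint pieces (area 40.5804, area 6).

2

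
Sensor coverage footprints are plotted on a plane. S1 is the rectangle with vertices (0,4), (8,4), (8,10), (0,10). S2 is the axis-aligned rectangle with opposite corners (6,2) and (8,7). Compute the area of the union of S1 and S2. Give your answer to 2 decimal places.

52.00

By inclusion–exclusion:
Individual areas: |S1| = 48, |S2| = 10.
|S1∩S2|: x∈[6,8], y∈[4,7] → 2·3 = 6.
|S1 ∪ S2| = 58 − 6 = 52.00.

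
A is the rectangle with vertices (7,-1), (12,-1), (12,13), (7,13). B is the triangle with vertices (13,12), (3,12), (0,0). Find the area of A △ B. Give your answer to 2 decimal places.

97.69

|A| = 70, |B| = 60, |A∩B| = 16.1538.
|A △ B| = |A| + |B| − 2·|A∩B| = 70 + 60 − 32.3077 = 97.69.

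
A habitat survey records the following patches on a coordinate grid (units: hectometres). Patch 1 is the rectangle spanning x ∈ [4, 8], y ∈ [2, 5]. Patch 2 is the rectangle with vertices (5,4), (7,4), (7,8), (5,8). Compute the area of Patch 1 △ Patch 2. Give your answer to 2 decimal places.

16.00

|Patch 1∩Patch 2|: x∈[5,7], y∈[4,5] → 2·1 = 2.
|Patch 1 △ Patch 2| = |Patch 1| + |Patch 2| − 2·|Patch 1∩Patch 2| = 12 + 8 − 4 = 16.00.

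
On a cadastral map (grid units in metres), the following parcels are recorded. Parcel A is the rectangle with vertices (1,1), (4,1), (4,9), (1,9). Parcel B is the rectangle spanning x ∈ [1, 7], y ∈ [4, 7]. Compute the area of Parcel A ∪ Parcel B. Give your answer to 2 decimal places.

33.00

By inclusion–exclusion:
Individual areas: |Parcel A| = 24, |Parcel B| = 18.
|Parcel A∩Parcel B|: x∈[1,4], y∈[4,7] → 3·3 = 9.
|Parcel A ∪ Parcel B| = 42 − 9 = 33.00.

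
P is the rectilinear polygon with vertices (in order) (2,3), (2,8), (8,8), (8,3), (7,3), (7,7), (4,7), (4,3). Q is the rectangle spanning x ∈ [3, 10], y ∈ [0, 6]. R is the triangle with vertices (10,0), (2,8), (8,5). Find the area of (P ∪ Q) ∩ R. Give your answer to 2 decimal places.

11.00

|P ∪ Q| = 54.
|(P ∪ Q) ∩ R| = 11.00.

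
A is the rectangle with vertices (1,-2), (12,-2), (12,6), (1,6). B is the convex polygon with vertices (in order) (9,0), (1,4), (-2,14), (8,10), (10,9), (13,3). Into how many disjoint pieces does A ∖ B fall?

2

A ∖ B splits into 2 disjoint pieces (area 41.375, area 0.25).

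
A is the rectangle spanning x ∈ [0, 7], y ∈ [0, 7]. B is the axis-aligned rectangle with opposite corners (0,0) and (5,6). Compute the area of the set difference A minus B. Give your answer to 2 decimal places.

19.00

|A∩B|: x∈[0,5], y∈[0,6] → 5·6 = 30.
|A| = 49.
|A ∖ B| = |A| − |A∩B| = 49 − 30 = 19.00.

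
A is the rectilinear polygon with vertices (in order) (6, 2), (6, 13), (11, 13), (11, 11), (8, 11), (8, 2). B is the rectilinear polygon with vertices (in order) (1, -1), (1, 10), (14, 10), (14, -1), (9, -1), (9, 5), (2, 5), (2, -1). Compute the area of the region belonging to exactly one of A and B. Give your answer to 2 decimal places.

|A| = 28, |B| = 101, |A∩B| = 10.
|A △ B| = |A| + |B| − 2·|A∩B| = 28 + 101 − 20 = 109.00.

109.00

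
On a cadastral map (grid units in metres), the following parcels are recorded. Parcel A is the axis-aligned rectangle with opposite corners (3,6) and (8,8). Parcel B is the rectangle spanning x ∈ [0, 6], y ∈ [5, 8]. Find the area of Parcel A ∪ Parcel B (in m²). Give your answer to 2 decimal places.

By inclusion–exclusion:
Individual areas: |Parcel A| = 10, |Parcel B| = 18.
|Parcel A∩Parcel B|: x∈[3,6], y∈[6,8] → 3·2 = 6.
|Parcel A ∪ Parcel B| = 28 − 6 = 22.00.

22.00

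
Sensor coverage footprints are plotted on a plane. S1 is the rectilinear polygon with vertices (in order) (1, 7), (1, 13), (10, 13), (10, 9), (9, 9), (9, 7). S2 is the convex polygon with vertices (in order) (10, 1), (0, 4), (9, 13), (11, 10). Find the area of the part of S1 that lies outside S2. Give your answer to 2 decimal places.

|S1| = 52, |S1∩S2| = 21.25.
|S1 ∖ S2| = |S1| − |S1∩S2| = 52 − 21.25 = 30.75.

30.75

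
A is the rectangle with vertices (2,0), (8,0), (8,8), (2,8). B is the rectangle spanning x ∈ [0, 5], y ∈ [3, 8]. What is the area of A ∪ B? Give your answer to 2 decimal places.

By inclusion–exclusion:
Individual areas: |A| = 48, |B| = 25.
|A∩B|: x∈[2,5], y∈[3,8] → 3·5 = 15.
|A ∪ B| = 73 − 15 = 58.00.

58.00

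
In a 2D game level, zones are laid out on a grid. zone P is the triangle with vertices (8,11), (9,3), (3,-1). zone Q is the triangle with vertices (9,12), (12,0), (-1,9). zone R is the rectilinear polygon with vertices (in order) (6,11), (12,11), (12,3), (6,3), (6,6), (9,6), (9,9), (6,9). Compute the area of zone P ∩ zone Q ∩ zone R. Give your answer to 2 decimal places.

8.56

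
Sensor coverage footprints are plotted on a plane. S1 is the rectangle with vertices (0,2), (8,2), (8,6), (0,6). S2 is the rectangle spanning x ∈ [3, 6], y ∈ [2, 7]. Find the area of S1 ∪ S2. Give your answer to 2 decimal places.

35.00

By inclusion–exclusion:
Individual areas: |S1| = 32, |S2| = 15.
|S1∩S2|: x∈[3,6], y∈[2,6] → 3·4 = 12.
|S1 ∪ S2| = 47 − 12 = 35.00.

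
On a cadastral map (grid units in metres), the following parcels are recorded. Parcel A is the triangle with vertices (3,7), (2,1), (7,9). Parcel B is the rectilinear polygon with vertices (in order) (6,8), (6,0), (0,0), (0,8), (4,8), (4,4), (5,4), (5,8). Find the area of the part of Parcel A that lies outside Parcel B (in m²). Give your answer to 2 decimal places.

|Parcel A| = 11, |Parcel A∩Parcel B| = 7.45.
|Parcel A ∖ Parcel B| = |Parcel A| − |Parcel A∩Parcel B| = 11 − 7.45 = 3.55.

3.55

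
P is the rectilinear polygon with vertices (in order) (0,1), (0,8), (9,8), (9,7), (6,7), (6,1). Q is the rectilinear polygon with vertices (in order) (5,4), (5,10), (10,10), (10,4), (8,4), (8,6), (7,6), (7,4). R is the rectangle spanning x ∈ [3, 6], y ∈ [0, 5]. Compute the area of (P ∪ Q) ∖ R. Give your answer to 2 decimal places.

|P ∪ Q| = 66.
|(P ∪ Q) ∩ R| = 12.
|(P ∪ Q) ∖ R| = 66 − 12 = 54.00.

54.00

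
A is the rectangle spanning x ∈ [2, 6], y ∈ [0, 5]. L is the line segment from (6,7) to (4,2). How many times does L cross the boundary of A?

1

The segment meets the boundary at (5.2,5).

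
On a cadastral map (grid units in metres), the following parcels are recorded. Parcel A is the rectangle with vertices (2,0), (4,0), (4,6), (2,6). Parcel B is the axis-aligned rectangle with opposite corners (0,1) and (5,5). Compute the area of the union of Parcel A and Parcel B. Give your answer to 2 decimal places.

24.00

By inclusion–exclusion:
Individual areas: |Parcel A| = 12, |Parcel B| = 20.
|Parcel A∩Parcel B|: x∈[2,4], y∈[1,5] → 2·4 = 8.
|Parcel A ∪ Parcel B| = 32 − 8 = 24.00.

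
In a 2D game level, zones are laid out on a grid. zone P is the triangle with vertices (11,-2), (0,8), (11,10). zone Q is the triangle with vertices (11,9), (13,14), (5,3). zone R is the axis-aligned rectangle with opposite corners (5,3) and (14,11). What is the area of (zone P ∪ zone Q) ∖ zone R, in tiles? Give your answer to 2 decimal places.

28.86

|zone P ∪ zone Q| = 68.9136.
|(zone P ∪ zone Q) ∩ zone R| = 40.0546.
|(zone P ∪ zone Q) ∖ zone R| = 68.9136 − 40.0546 = 28.86.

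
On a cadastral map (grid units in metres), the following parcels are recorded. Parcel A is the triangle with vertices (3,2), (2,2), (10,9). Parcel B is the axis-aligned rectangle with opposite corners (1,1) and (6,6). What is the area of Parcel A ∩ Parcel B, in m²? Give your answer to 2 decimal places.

The intersection is the polygon with vertices (2,2), (6,5.5), (6,5), (3,2).
By the shoelace formula its area is 2.50.

2.50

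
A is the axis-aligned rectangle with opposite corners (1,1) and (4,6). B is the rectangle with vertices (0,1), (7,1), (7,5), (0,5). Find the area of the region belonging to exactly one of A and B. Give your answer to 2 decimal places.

19.00

|A∩B|: x∈[1,4], y∈[1,5] → 3·4 = 12.
|A △ B| = |A| + |B| − 2·|A∩B| = 15 + 28 − 24 = 19.00.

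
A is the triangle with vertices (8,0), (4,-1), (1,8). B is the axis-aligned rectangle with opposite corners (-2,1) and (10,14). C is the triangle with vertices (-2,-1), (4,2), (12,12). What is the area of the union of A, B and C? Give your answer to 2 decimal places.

By inclusion–exclusion:
Individual areas: |A| = 19.5, |B| = 156, |C| = 18.
|A∩B| = 13.2708.
|A∩C| = 4.0466.
|B∩C| = 15.511.
|A∩B∩C| = 4.0466.
|A ∪ B ∪ C| = 193.5 − 32.8284 + 4.0466 = 164.72.

164.72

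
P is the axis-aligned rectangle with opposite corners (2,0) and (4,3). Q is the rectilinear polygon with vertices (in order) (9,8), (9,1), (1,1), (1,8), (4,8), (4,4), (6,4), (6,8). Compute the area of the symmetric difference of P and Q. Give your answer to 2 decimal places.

46.00

|P| = 6, |Q| = 48, |P∩Q| = 4.
|P △ Q| = |P| + |Q| − 2·|P∩Q| = 6 + 48 − 8 = 46.00.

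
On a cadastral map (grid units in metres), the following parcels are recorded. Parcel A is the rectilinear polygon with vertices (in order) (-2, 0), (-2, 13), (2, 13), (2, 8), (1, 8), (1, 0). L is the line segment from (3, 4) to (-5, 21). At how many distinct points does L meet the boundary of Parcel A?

2

The segment meets the boundary at (-1.235,13), (1.118,8).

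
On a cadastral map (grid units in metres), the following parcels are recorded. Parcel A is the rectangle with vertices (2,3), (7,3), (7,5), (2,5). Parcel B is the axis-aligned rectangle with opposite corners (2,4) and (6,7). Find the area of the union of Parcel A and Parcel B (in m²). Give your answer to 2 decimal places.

18.00

By inclusion–exclusion:
Individual areas: |Parcel A| = 10, |Parcel B| = 12.
|Parcel A∩Parcel B|: x∈[2,6], y∈[4,5] → 4·1 = 4.
|Parcel A ∪ Parcel B| = 22 − 4 = 18.00.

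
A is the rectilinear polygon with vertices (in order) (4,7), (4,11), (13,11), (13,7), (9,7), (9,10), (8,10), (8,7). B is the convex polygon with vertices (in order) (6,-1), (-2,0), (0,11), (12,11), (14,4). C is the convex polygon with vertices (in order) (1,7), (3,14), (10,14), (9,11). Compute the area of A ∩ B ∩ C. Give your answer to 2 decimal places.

6.25

The intersection is the polygon with vertices (9,11), (4,8.5), (4,11).
By the shoelace formula its area is 6.25.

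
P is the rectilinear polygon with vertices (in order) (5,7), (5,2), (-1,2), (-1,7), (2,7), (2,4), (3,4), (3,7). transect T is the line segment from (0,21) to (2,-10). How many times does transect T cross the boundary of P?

The segment meets the boundary at (1.226,2), (0.903,7).

2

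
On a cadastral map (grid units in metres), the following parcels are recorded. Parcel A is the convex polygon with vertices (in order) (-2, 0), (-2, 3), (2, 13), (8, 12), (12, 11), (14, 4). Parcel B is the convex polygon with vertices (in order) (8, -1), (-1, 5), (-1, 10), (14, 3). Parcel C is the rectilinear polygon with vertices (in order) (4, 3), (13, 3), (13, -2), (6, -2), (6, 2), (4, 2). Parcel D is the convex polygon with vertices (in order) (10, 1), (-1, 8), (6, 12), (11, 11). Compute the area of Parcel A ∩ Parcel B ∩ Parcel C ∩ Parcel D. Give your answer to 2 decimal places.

0.89

The intersection is the polygon with vertices (10,3), (7.744,2.436), (6.857,3).
By the shoelace formula its area is 0.89.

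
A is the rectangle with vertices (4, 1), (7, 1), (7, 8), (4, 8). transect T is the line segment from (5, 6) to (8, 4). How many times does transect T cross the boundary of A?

1

The segment meets the boundary at (7,4.667).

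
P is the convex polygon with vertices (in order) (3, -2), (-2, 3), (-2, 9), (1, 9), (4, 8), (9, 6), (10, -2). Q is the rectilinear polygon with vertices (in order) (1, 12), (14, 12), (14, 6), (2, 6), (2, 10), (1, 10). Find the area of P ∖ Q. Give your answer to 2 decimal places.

|P| = 101, |P∩Q| = 9.6667.
|P ∖ Q| = |P| − |P∩Q| = 101 − 9.6667 = 91.33.

91.33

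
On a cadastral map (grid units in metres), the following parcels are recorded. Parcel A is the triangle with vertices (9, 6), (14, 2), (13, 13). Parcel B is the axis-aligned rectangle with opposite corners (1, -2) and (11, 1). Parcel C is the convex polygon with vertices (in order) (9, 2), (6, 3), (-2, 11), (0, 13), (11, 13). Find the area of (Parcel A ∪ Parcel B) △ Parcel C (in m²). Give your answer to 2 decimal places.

|Parcel A ∪ Parcel B| = 55.5.
|(Parcel A ∪ Parcel B) ∩ Parcel C| = 0.8635.
|(Parcel A ∪ Parcel B) △ Parcel C| = 55.5 + 88.5 − 1.727 = 142.27.

142.27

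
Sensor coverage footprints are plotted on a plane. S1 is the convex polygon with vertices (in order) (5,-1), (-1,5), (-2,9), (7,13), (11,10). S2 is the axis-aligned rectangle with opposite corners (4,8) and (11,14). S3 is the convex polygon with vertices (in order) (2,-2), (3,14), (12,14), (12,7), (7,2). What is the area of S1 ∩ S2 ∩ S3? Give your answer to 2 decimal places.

25.91

The intersection is the polygon with vertices (11,10), (9.909,8), (4,8), (4,11.667), (7,13).
By the shoelace formula its area is 25.91.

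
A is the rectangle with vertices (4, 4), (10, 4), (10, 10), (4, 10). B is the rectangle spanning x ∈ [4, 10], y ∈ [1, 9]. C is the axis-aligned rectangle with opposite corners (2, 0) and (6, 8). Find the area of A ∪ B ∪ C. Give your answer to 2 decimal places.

72.00

By inclusion–exclusion:
Individual areas: |A| = 36, |B| = 48, |C| = 32.
|A∩B|: x∈[4,10], y∈[4,9] → 6·5 = 30.
|A∩C|: x∈[4,6], y∈[4,8] → 2·4 = 8.
|B∩C|: x∈[4,6], y∈[1,8] → 2·7 = 14.
|A∩B∩C| = 8.
|A ∪ B ∪ C| = 116 − 52 + 8 = 72.00.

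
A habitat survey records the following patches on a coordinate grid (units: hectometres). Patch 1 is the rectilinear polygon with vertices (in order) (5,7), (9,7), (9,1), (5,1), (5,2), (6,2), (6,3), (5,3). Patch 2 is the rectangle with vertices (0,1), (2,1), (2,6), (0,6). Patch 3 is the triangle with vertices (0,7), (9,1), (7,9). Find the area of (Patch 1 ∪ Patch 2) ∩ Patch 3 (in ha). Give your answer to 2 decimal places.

|Patch 1 ∪ Patch 2| = 33.
|(Patch 1 ∪ Patch 2) ∩ Patch 3| = 14.25.

14.25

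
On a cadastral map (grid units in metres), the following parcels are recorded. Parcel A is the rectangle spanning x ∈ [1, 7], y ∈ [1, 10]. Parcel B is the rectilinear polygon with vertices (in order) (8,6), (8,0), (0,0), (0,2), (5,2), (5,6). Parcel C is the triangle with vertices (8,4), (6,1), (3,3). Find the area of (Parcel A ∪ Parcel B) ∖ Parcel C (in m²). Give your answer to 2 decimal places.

|Parcel A ∪ Parcel B| = 68.
|(Parcel A ∪ Parcel B) ∩ Parcel C| = 6.5.
|(Parcel A ∪ Parcel B) ∖ Parcel C| = 68 − 6.5 = 61.50.

61.50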